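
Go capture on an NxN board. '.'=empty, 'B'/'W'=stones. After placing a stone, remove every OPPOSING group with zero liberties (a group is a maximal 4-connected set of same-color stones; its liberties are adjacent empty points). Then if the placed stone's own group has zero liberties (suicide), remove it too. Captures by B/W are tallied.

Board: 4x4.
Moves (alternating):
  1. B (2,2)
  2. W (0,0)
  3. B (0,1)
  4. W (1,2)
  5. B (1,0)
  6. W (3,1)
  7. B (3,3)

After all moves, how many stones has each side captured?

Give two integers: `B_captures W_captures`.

Answer: 1 0

Derivation:
Move 1: B@(2,2) -> caps B=0 W=0
Move 2: W@(0,0) -> caps B=0 W=0
Move 3: B@(0,1) -> caps B=0 W=0
Move 4: W@(1,2) -> caps B=0 W=0
Move 5: B@(1,0) -> caps B=1 W=0
Move 6: W@(3,1) -> caps B=1 W=0
Move 7: B@(3,3) -> caps B=1 W=0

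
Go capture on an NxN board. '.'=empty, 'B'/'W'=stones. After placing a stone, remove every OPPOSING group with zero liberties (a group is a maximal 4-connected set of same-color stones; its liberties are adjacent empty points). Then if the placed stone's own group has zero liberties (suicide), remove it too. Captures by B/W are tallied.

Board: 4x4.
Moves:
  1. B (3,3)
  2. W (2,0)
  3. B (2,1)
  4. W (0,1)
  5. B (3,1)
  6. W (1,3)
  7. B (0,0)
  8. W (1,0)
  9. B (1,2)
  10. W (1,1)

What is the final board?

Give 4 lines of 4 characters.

Answer: .W..
WWBW
WB..
.B.B

Derivation:
Move 1: B@(3,3) -> caps B=0 W=0
Move 2: W@(2,0) -> caps B=0 W=0
Move 3: B@(2,1) -> caps B=0 W=0
Move 4: W@(0,1) -> caps B=0 W=0
Move 5: B@(3,1) -> caps B=0 W=0
Move 6: W@(1,3) -> caps B=0 W=0
Move 7: B@(0,0) -> caps B=0 W=0
Move 8: W@(1,0) -> caps B=0 W=1
Move 9: B@(1,2) -> caps B=0 W=1
Move 10: W@(1,1) -> caps B=0 W=1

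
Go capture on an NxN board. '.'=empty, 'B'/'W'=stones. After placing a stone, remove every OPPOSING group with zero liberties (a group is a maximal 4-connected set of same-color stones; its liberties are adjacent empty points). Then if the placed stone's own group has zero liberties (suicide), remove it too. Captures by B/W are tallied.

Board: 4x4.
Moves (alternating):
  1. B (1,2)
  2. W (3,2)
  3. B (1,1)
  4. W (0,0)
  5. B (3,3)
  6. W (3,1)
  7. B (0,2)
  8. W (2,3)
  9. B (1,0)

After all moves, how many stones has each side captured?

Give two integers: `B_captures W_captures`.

Answer: 0 1

Derivation:
Move 1: B@(1,2) -> caps B=0 W=0
Move 2: W@(3,2) -> caps B=0 W=0
Move 3: B@(1,1) -> caps B=0 W=0
Move 4: W@(0,0) -> caps B=0 W=0
Move 5: B@(3,3) -> caps B=0 W=0
Move 6: W@(3,1) -> caps B=0 W=0
Move 7: B@(0,2) -> caps B=0 W=0
Move 8: W@(2,3) -> caps B=0 W=1
Move 9: B@(1,0) -> caps B=0 W=1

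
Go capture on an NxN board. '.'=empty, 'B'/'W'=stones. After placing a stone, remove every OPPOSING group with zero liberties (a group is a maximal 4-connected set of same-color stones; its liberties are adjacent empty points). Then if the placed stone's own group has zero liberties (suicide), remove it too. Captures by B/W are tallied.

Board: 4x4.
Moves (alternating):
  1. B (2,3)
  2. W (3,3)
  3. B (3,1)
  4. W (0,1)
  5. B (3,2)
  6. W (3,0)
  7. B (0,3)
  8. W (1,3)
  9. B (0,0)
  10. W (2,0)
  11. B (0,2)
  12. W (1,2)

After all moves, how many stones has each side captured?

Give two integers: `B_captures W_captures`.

Answer: 1 2

Derivation:
Move 1: B@(2,3) -> caps B=0 W=0
Move 2: W@(3,3) -> caps B=0 W=0
Move 3: B@(3,1) -> caps B=0 W=0
Move 4: W@(0,1) -> caps B=0 W=0
Move 5: B@(3,2) -> caps B=1 W=0
Move 6: W@(3,0) -> caps B=1 W=0
Move 7: B@(0,3) -> caps B=1 W=0
Move 8: W@(1,3) -> caps B=1 W=0
Move 9: B@(0,0) -> caps B=1 W=0
Move 10: W@(2,0) -> caps B=1 W=0
Move 11: B@(0,2) -> caps B=1 W=0
Move 12: W@(1,2) -> caps B=1 W=2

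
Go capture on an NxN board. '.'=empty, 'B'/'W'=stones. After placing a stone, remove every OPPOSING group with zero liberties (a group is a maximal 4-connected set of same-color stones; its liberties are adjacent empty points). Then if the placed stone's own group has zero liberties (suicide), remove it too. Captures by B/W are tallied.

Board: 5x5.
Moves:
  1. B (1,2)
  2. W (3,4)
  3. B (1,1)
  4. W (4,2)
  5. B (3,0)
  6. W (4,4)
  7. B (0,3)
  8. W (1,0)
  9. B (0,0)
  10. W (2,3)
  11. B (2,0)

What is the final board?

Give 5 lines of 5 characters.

Answer: B..B.
.BB..
B..W.
B...W
..W.W

Derivation:
Move 1: B@(1,2) -> caps B=0 W=0
Move 2: W@(3,4) -> caps B=0 W=0
Move 3: B@(1,1) -> caps B=0 W=0
Move 4: W@(4,2) -> caps B=0 W=0
Move 5: B@(3,0) -> caps B=0 W=0
Move 6: W@(4,4) -> caps B=0 W=0
Move 7: B@(0,3) -> caps B=0 W=0
Move 8: W@(1,0) -> caps B=0 W=0
Move 9: B@(0,0) -> caps B=0 W=0
Move 10: W@(2,3) -> caps B=0 W=0
Move 11: B@(2,0) -> caps B=1 W=0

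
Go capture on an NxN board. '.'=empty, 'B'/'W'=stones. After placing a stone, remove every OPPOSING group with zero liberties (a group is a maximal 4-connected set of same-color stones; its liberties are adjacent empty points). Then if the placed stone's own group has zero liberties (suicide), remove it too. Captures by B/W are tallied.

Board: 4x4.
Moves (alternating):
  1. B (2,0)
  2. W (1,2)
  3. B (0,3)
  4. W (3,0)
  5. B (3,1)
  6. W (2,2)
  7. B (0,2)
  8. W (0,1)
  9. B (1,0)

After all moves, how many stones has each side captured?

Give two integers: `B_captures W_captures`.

Move 1: B@(2,0) -> caps B=0 W=0
Move 2: W@(1,2) -> caps B=0 W=0
Move 3: B@(0,3) -> caps B=0 W=0
Move 4: W@(3,0) -> caps B=0 W=0
Move 5: B@(3,1) -> caps B=1 W=0
Move 6: W@(2,2) -> caps B=1 W=0
Move 7: B@(0,2) -> caps B=1 W=0
Move 8: W@(0,1) -> caps B=1 W=0
Move 9: B@(1,0) -> caps B=1 W=0

Answer: 1 0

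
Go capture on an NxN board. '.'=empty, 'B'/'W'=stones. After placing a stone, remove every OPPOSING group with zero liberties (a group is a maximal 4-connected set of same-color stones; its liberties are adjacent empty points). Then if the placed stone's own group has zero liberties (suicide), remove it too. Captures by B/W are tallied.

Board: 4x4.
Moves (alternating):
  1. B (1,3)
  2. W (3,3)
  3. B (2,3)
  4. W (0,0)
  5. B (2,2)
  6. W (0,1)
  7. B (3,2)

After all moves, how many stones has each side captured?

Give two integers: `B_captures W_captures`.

Answer: 1 0

Derivation:
Move 1: B@(1,3) -> caps B=0 W=0
Move 2: W@(3,3) -> caps B=0 W=0
Move 3: B@(2,3) -> caps B=0 W=0
Move 4: W@(0,0) -> caps B=0 W=0
Move 5: B@(2,2) -> caps B=0 W=0
Move 6: W@(0,1) -> caps B=0 W=0
Move 7: B@(3,2) -> caps B=1 W=0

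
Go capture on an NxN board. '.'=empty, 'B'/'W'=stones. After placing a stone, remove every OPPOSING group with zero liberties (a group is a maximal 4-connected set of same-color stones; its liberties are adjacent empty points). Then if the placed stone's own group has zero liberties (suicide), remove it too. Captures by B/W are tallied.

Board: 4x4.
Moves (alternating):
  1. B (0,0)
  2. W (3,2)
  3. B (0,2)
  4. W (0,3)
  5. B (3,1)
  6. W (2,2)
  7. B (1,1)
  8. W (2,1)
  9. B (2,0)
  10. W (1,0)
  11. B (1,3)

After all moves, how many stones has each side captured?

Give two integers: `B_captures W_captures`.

Answer: 1 0

Derivation:
Move 1: B@(0,0) -> caps B=0 W=0
Move 2: W@(3,2) -> caps B=0 W=0
Move 3: B@(0,2) -> caps B=0 W=0
Move 4: W@(0,3) -> caps B=0 W=0
Move 5: B@(3,1) -> caps B=0 W=0
Move 6: W@(2,2) -> caps B=0 W=0
Move 7: B@(1,1) -> caps B=0 W=0
Move 8: W@(2,1) -> caps B=0 W=0
Move 9: B@(2,0) -> caps B=0 W=0
Move 10: W@(1,0) -> caps B=0 W=0
Move 11: B@(1,3) -> caps B=1 W=0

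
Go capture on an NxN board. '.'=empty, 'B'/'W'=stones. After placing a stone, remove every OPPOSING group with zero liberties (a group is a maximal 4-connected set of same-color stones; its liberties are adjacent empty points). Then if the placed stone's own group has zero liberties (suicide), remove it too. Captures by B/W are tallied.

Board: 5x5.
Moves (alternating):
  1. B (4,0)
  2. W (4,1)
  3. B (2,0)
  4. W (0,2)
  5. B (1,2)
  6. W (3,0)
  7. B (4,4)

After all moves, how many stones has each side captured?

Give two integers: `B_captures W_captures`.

Move 1: B@(4,0) -> caps B=0 W=0
Move 2: W@(4,1) -> caps B=0 W=0
Move 3: B@(2,0) -> caps B=0 W=0
Move 4: W@(0,2) -> caps B=0 W=0
Move 5: B@(1,2) -> caps B=0 W=0
Move 6: W@(3,0) -> caps B=0 W=1
Move 7: B@(4,4) -> caps B=0 W=1

Answer: 0 1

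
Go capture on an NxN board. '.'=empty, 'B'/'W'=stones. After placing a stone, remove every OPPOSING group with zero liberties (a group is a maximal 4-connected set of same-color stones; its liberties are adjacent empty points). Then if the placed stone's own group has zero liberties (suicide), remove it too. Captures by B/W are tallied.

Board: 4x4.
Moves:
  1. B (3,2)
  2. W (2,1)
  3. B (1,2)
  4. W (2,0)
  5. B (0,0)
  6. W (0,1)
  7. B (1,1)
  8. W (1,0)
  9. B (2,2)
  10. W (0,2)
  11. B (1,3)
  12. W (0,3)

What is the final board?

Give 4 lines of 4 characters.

Answer: .WWW
WBBB
WWB.
..B.

Derivation:
Move 1: B@(3,2) -> caps B=0 W=0
Move 2: W@(2,1) -> caps B=0 W=0
Move 3: B@(1,2) -> caps B=0 W=0
Move 4: W@(2,0) -> caps B=0 W=0
Move 5: B@(0,0) -> caps B=0 W=0
Move 6: W@(0,1) -> caps B=0 W=0
Move 7: B@(1,1) -> caps B=0 W=0
Move 8: W@(1,0) -> caps B=0 W=1
Move 9: B@(2,2) -> caps B=0 W=1
Move 10: W@(0,2) -> caps B=0 W=1
Move 11: B@(1,3) -> caps B=0 W=1
Move 12: W@(0,3) -> caps B=0 W=1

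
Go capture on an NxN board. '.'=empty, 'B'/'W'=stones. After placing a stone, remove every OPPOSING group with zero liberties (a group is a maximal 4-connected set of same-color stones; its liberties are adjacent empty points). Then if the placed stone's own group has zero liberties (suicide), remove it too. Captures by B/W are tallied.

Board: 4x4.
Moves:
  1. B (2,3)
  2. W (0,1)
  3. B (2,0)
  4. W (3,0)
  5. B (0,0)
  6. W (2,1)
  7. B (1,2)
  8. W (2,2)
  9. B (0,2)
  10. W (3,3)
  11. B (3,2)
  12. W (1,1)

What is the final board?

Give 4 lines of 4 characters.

Answer: BWB.
.WB.
BWWB
W.B.

Derivation:
Move 1: B@(2,3) -> caps B=0 W=0
Move 2: W@(0,1) -> caps B=0 W=0
Move 3: B@(2,0) -> caps B=0 W=0
Move 4: W@(3,0) -> caps B=0 W=0
Move 5: B@(0,0) -> caps B=0 W=0
Move 6: W@(2,1) -> caps B=0 W=0
Move 7: B@(1,2) -> caps B=0 W=0
Move 8: W@(2,2) -> caps B=0 W=0
Move 9: B@(0,2) -> caps B=0 W=0
Move 10: W@(3,3) -> caps B=0 W=0
Move 11: B@(3,2) -> caps B=1 W=0
Move 12: W@(1,1) -> caps B=1 W=0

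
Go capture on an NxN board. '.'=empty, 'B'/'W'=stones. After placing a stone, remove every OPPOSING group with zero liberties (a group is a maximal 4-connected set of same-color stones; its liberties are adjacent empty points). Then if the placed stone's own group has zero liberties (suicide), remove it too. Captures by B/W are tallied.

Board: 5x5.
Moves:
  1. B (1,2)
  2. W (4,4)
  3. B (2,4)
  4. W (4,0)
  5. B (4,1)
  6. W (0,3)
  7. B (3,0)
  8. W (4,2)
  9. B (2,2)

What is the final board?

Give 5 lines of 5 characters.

Answer: ...W.
..B..
..B.B
B....
.BW.W

Derivation:
Move 1: B@(1,2) -> caps B=0 W=0
Move 2: W@(4,4) -> caps B=0 W=0
Move 3: B@(2,4) -> caps B=0 W=0
Move 4: W@(4,0) -> caps B=0 W=0
Move 5: B@(4,1) -> caps B=0 W=0
Move 6: W@(0,3) -> caps B=0 W=0
Move 7: B@(3,0) -> caps B=1 W=0
Move 8: W@(4,2) -> caps B=1 W=0
Move 9: B@(2,2) -> caps B=1 W=0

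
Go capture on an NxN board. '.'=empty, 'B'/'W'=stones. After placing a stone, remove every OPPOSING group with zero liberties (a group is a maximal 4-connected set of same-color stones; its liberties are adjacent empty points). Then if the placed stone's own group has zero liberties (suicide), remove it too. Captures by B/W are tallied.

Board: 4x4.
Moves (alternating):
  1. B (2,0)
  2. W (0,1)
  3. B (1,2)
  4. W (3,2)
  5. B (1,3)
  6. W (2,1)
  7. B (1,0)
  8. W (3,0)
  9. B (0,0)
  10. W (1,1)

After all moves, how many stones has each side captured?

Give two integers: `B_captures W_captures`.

Move 1: B@(2,0) -> caps B=0 W=0
Move 2: W@(0,1) -> caps B=0 W=0
Move 3: B@(1,2) -> caps B=0 W=0
Move 4: W@(3,2) -> caps B=0 W=0
Move 5: B@(1,3) -> caps B=0 W=0
Move 6: W@(2,1) -> caps B=0 W=0
Move 7: B@(1,0) -> caps B=0 W=0
Move 8: W@(3,0) -> caps B=0 W=0
Move 9: B@(0,0) -> caps B=0 W=0
Move 10: W@(1,1) -> caps B=0 W=3

Answer: 0 3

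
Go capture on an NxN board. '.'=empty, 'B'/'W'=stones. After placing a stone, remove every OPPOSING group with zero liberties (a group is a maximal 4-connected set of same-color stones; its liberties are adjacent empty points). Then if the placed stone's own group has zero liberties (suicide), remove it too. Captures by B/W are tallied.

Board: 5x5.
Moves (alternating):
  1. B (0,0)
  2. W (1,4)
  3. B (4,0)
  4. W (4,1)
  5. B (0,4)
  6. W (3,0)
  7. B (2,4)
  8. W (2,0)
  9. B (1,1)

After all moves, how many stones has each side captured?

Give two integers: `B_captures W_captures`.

Answer: 0 1

Derivation:
Move 1: B@(0,0) -> caps B=0 W=0
Move 2: W@(1,4) -> caps B=0 W=0
Move 3: B@(4,0) -> caps B=0 W=0
Move 4: W@(4,1) -> caps B=0 W=0
Move 5: B@(0,4) -> caps B=0 W=0
Move 6: W@(3,0) -> caps B=0 W=1
Move 7: B@(2,4) -> caps B=0 W=1
Move 8: W@(2,0) -> caps B=0 W=1
Move 9: B@(1,1) -> caps B=0 W=1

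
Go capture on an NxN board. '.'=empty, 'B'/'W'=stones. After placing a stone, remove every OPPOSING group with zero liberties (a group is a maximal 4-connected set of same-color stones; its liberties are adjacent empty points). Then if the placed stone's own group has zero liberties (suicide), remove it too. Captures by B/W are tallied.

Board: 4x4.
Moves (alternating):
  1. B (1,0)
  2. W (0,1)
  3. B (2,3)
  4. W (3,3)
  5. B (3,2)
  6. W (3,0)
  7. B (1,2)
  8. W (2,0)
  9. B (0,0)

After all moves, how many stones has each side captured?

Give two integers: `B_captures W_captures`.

Answer: 1 0

Derivation:
Move 1: B@(1,0) -> caps B=0 W=0
Move 2: W@(0,1) -> caps B=0 W=0
Move 3: B@(2,3) -> caps B=0 W=0
Move 4: W@(3,3) -> caps B=0 W=0
Move 5: B@(3,2) -> caps B=1 W=0
Move 6: W@(3,0) -> caps B=1 W=0
Move 7: B@(1,2) -> caps B=1 W=0
Move 8: W@(2,0) -> caps B=1 W=0
Move 9: B@(0,0) -> caps B=1 W=0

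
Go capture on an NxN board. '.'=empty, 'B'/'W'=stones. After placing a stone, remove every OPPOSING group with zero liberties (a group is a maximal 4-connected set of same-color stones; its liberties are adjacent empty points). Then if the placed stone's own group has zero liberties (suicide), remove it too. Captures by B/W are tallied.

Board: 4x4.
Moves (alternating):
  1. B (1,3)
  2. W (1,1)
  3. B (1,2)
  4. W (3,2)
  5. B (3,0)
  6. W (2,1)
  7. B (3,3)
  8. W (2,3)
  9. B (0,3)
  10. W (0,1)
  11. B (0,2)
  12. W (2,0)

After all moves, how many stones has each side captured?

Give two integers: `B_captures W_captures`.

Answer: 0 1

Derivation:
Move 1: B@(1,3) -> caps B=0 W=0
Move 2: W@(1,1) -> caps B=0 W=0
Move 3: B@(1,2) -> caps B=0 W=0
Move 4: W@(3,2) -> caps B=0 W=0
Move 5: B@(3,0) -> caps B=0 W=0
Move 6: W@(2,1) -> caps B=0 W=0
Move 7: B@(3,3) -> caps B=0 W=0
Move 8: W@(2,3) -> caps B=0 W=1
Move 9: B@(0,3) -> caps B=0 W=1
Move 10: W@(0,1) -> caps B=0 W=1
Move 11: B@(0,2) -> caps B=0 W=1
Move 12: W@(2,0) -> caps B=0 W=1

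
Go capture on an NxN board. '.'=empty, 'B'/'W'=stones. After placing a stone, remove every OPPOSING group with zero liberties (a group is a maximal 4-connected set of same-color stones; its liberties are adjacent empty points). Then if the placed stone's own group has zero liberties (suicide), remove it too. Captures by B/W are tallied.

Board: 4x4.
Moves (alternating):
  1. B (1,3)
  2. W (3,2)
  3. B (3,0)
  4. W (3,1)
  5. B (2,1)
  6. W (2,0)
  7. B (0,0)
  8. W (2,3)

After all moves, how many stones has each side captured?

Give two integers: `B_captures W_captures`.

Move 1: B@(1,3) -> caps B=0 W=0
Move 2: W@(3,2) -> caps B=0 W=0
Move 3: B@(3,0) -> caps B=0 W=0
Move 4: W@(3,1) -> caps B=0 W=0
Move 5: B@(2,1) -> caps B=0 W=0
Move 6: W@(2,0) -> caps B=0 W=1
Move 7: B@(0,0) -> caps B=0 W=1
Move 8: W@(2,3) -> caps B=0 W=1

Answer: 0 1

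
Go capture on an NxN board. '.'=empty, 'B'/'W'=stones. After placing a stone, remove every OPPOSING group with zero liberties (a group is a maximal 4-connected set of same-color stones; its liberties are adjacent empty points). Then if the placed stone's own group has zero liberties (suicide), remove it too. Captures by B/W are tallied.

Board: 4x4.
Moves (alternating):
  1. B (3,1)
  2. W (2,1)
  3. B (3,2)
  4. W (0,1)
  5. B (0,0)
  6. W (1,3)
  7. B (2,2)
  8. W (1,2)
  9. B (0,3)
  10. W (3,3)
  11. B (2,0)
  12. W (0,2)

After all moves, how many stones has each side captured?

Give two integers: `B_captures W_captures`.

Move 1: B@(3,1) -> caps B=0 W=0
Move 2: W@(2,1) -> caps B=0 W=0
Move 3: B@(3,2) -> caps B=0 W=0
Move 4: W@(0,1) -> caps B=0 W=0
Move 5: B@(0,0) -> caps B=0 W=0
Move 6: W@(1,3) -> caps B=0 W=0
Move 7: B@(2,2) -> caps B=0 W=0
Move 8: W@(1,2) -> caps B=0 W=0
Move 9: B@(0,3) -> caps B=0 W=0
Move 10: W@(3,3) -> caps B=0 W=0
Move 11: B@(2,0) -> caps B=0 W=0
Move 12: W@(0,2) -> caps B=0 W=1

Answer: 0 1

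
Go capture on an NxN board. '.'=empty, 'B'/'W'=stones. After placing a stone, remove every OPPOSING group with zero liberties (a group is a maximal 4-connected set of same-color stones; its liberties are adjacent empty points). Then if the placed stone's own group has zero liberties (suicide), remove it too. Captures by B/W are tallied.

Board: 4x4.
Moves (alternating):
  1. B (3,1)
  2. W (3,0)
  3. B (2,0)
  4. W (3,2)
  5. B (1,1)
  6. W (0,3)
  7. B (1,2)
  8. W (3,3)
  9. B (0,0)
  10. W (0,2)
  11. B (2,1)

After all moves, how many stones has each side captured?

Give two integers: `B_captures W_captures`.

Answer: 1 0

Derivation:
Move 1: B@(3,1) -> caps B=0 W=0
Move 2: W@(3,0) -> caps B=0 W=0
Move 3: B@(2,0) -> caps B=1 W=0
Move 4: W@(3,2) -> caps B=1 W=0
Move 5: B@(1,1) -> caps B=1 W=0
Move 6: W@(0,3) -> caps B=1 W=0
Move 7: B@(1,2) -> caps B=1 W=0
Move 8: W@(3,3) -> caps B=1 W=0
Move 9: B@(0,0) -> caps B=1 W=0
Move 10: W@(0,2) -> caps B=1 W=0
Move 11: B@(2,1) -> caps B=1 W=0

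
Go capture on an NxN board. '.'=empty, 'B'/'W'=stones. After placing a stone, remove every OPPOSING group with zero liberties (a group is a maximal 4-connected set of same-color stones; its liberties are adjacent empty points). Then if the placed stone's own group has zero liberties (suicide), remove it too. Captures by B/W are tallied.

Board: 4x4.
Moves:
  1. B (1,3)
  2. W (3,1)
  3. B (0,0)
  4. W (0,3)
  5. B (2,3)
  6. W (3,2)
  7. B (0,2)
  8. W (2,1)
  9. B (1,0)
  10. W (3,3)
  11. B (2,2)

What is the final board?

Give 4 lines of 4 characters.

Answer: B.B.
B..B
.WBB
.WWW

Derivation:
Move 1: B@(1,3) -> caps B=0 W=0
Move 2: W@(3,1) -> caps B=0 W=0
Move 3: B@(0,0) -> caps B=0 W=0
Move 4: W@(0,3) -> caps B=0 W=0
Move 5: B@(2,3) -> caps B=0 W=0
Move 6: W@(3,2) -> caps B=0 W=0
Move 7: B@(0,2) -> caps B=1 W=0
Move 8: W@(2,1) -> caps B=1 W=0
Move 9: B@(1,0) -> caps B=1 W=0
Move 10: W@(3,3) -> caps B=1 W=0
Move 11: B@(2,2) -> caps B=1 W=0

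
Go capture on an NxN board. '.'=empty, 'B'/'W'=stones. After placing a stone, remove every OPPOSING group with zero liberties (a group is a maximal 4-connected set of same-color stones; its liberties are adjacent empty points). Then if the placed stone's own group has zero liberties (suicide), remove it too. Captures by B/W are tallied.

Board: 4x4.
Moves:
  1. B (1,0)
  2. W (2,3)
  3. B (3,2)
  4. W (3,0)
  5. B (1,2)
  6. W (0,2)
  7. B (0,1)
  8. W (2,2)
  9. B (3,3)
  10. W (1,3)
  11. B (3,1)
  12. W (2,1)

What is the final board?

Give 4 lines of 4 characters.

Move 1: B@(1,0) -> caps B=0 W=0
Move 2: W@(2,3) -> caps B=0 W=0
Move 3: B@(3,2) -> caps B=0 W=0
Move 4: W@(3,0) -> caps B=0 W=0
Move 5: B@(1,2) -> caps B=0 W=0
Move 6: W@(0,2) -> caps B=0 W=0
Move 7: B@(0,1) -> caps B=0 W=0
Move 8: W@(2,2) -> caps B=0 W=0
Move 9: B@(3,3) -> caps B=0 W=0
Move 10: W@(1,3) -> caps B=0 W=0
Move 11: B@(3,1) -> caps B=0 W=0
Move 12: W@(2,1) -> caps B=0 W=3

Answer: .BW.
B.BW
.WWW
W...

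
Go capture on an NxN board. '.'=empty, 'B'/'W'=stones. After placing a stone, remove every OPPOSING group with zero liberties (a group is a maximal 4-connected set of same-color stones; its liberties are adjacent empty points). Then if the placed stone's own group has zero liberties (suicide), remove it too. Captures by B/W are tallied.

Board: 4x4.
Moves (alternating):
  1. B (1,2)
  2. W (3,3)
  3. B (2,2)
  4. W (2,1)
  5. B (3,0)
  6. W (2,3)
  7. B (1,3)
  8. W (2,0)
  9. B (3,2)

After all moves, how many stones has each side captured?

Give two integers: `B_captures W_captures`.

Move 1: B@(1,2) -> caps B=0 W=0
Move 2: W@(3,3) -> caps B=0 W=0
Move 3: B@(2,2) -> caps B=0 W=0
Move 4: W@(2,1) -> caps B=0 W=0
Move 5: B@(3,0) -> caps B=0 W=0
Move 6: W@(2,3) -> caps B=0 W=0
Move 7: B@(1,3) -> caps B=0 W=0
Move 8: W@(2,0) -> caps B=0 W=0
Move 9: B@(3,2) -> caps B=2 W=0

Answer: 2 0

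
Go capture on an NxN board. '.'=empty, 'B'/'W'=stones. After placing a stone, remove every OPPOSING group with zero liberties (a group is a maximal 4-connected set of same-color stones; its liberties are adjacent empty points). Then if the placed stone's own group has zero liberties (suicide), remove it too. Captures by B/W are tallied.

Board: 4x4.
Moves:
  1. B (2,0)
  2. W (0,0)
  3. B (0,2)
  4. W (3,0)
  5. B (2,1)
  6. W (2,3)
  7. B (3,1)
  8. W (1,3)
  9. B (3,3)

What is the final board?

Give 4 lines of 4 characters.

Answer: W.B.
...W
BB.W
.B.B

Derivation:
Move 1: B@(2,0) -> caps B=0 W=0
Move 2: W@(0,0) -> caps B=0 W=0
Move 3: B@(0,2) -> caps B=0 W=0
Move 4: W@(3,0) -> caps B=0 W=0
Move 5: B@(2,1) -> caps B=0 W=0
Move 6: W@(2,3) -> caps B=0 W=0
Move 7: B@(3,1) -> caps B=1 W=0
Move 8: W@(1,3) -> caps B=1 W=0
Move 9: B@(3,3) -> caps B=1 W=0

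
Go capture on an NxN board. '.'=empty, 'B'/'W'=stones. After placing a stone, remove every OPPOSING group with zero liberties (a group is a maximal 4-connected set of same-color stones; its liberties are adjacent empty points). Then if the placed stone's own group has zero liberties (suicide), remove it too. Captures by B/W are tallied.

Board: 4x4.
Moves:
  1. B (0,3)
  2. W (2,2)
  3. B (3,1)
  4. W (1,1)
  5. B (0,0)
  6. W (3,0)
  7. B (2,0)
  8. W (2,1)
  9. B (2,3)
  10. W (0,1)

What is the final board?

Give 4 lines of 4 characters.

Answer: BW.B
.W..
BWWB
.B..

Derivation:
Move 1: B@(0,3) -> caps B=0 W=0
Move 2: W@(2,2) -> caps B=0 W=0
Move 3: B@(3,1) -> caps B=0 W=0
Move 4: W@(1,1) -> caps B=0 W=0
Move 5: B@(0,0) -> caps B=0 W=0
Move 6: W@(3,0) -> caps B=0 W=0
Move 7: B@(2,0) -> caps B=1 W=0
Move 8: W@(2,1) -> caps B=1 W=0
Move 9: B@(2,3) -> caps B=1 W=0
Move 10: W@(0,1) -> caps B=1 W=0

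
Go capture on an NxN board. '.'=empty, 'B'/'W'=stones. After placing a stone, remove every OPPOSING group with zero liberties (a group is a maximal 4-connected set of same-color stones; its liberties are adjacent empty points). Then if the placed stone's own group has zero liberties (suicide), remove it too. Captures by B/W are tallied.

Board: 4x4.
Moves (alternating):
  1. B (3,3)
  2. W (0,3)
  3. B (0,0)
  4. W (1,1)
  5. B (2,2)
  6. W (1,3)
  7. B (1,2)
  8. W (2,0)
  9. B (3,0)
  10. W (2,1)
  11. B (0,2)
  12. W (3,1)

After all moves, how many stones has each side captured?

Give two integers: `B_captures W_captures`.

Move 1: B@(3,3) -> caps B=0 W=0
Move 2: W@(0,3) -> caps B=0 W=0
Move 3: B@(0,0) -> caps B=0 W=0
Move 4: W@(1,1) -> caps B=0 W=0
Move 5: B@(2,2) -> caps B=0 W=0
Move 6: W@(1,3) -> caps B=0 W=0
Move 7: B@(1,2) -> caps B=0 W=0
Move 8: W@(2,0) -> caps B=0 W=0
Move 9: B@(3,0) -> caps B=0 W=0
Move 10: W@(2,1) -> caps B=0 W=0
Move 11: B@(0,2) -> caps B=0 W=0
Move 12: W@(3,1) -> caps B=0 W=1

Answer: 0 1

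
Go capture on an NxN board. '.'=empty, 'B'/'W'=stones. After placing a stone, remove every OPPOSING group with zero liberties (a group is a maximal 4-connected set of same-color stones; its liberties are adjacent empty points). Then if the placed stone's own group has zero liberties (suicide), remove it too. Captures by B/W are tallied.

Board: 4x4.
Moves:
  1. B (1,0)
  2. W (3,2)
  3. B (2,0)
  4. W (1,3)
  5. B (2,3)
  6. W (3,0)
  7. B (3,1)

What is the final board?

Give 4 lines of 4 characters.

Move 1: B@(1,0) -> caps B=0 W=0
Move 2: W@(3,2) -> caps B=0 W=0
Move 3: B@(2,0) -> caps B=0 W=0
Move 4: W@(1,3) -> caps B=0 W=0
Move 5: B@(2,3) -> caps B=0 W=0
Move 6: W@(3,0) -> caps B=0 W=0
Move 7: B@(3,1) -> caps B=1 W=0

Answer: ....
B..W
B..B
.BW.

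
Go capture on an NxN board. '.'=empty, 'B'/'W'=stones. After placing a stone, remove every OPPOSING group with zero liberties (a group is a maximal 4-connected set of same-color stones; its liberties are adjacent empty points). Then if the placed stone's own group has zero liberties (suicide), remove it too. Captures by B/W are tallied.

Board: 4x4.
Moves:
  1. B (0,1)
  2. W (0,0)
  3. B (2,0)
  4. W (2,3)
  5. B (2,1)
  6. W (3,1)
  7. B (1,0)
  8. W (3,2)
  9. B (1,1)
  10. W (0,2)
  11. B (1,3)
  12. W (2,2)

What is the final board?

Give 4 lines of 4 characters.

Answer: .BW.
BB.B
BBWW
.WW.

Derivation:
Move 1: B@(0,1) -> caps B=0 W=0
Move 2: W@(0,0) -> caps B=0 W=0
Move 3: B@(2,0) -> caps B=0 W=0
Move 4: W@(2,3) -> caps B=0 W=0
Move 5: B@(2,1) -> caps B=0 W=0
Move 6: W@(3,1) -> caps B=0 W=0
Move 7: B@(1,0) -> caps B=1 W=0
Move 8: W@(3,2) -> caps B=1 W=0
Move 9: B@(1,1) -> caps B=1 W=0
Move 10: W@(0,2) -> caps B=1 W=0
Move 11: B@(1,3) -> caps B=1 W=0
Move 12: W@(2,2) -> caps B=1 W=0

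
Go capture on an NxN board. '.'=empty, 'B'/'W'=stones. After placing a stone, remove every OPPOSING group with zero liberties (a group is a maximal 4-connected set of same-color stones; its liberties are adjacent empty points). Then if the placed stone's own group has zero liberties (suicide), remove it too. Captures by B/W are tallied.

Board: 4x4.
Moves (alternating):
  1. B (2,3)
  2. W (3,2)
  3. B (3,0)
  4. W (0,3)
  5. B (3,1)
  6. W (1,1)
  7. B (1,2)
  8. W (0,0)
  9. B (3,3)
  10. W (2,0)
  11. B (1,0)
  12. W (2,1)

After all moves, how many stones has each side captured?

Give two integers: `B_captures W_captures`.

Move 1: B@(2,3) -> caps B=0 W=0
Move 2: W@(3,2) -> caps B=0 W=0
Move 3: B@(3,0) -> caps B=0 W=0
Move 4: W@(0,3) -> caps B=0 W=0
Move 5: B@(3,1) -> caps B=0 W=0
Move 6: W@(1,1) -> caps B=0 W=0
Move 7: B@(1,2) -> caps B=0 W=0
Move 8: W@(0,0) -> caps B=0 W=0
Move 9: B@(3,3) -> caps B=0 W=0
Move 10: W@(2,0) -> caps B=0 W=0
Move 11: B@(1,0) -> caps B=0 W=0
Move 12: W@(2,1) -> caps B=0 W=2

Answer: 0 2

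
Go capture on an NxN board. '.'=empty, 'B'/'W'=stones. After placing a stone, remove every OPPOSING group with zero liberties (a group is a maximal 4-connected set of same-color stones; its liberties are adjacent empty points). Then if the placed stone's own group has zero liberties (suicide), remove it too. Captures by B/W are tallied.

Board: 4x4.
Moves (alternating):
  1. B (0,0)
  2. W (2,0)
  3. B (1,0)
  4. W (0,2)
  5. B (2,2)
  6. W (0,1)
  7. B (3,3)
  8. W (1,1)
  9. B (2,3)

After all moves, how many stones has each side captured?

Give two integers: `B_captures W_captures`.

Move 1: B@(0,0) -> caps B=0 W=0
Move 2: W@(2,0) -> caps B=0 W=0
Move 3: B@(1,0) -> caps B=0 W=0
Move 4: W@(0,2) -> caps B=0 W=0
Move 5: B@(2,2) -> caps B=0 W=0
Move 6: W@(0,1) -> caps B=0 W=0
Move 7: B@(3,3) -> caps B=0 W=0
Move 8: W@(1,1) -> caps B=0 W=2
Move 9: B@(2,3) -> caps B=0 W=2

Answer: 0 2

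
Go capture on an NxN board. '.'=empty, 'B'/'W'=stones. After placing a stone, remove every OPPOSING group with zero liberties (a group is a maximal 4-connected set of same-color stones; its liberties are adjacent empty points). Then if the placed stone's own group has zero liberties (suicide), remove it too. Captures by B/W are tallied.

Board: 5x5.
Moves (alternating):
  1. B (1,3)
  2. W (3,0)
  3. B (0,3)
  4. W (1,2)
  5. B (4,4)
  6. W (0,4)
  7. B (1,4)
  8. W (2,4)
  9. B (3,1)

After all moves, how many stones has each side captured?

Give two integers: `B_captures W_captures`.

Move 1: B@(1,3) -> caps B=0 W=0
Move 2: W@(3,0) -> caps B=0 W=0
Move 3: B@(0,3) -> caps B=0 W=0
Move 4: W@(1,2) -> caps B=0 W=0
Move 5: B@(4,4) -> caps B=0 W=0
Move 6: W@(0,4) -> caps B=0 W=0
Move 7: B@(1,4) -> caps B=1 W=0
Move 8: W@(2,4) -> caps B=1 W=0
Move 9: B@(3,1) -> caps B=1 W=0

Answer: 1 0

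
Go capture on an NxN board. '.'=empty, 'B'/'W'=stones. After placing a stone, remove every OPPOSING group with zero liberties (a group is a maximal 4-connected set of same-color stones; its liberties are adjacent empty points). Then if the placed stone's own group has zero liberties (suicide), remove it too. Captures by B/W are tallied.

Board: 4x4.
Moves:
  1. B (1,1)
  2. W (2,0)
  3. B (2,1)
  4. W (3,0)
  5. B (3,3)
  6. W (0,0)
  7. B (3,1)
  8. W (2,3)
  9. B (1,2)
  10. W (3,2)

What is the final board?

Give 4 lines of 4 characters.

Move 1: B@(1,1) -> caps B=0 W=0
Move 2: W@(2,0) -> caps B=0 W=0
Move 3: B@(2,1) -> caps B=0 W=0
Move 4: W@(3,0) -> caps B=0 W=0
Move 5: B@(3,3) -> caps B=0 W=0
Move 6: W@(0,0) -> caps B=0 W=0
Move 7: B@(3,1) -> caps B=0 W=0
Move 8: W@(2,3) -> caps B=0 W=0
Move 9: B@(1,2) -> caps B=0 W=0
Move 10: W@(3,2) -> caps B=0 W=1

Answer: W...
.BB.
WB.W
WBW.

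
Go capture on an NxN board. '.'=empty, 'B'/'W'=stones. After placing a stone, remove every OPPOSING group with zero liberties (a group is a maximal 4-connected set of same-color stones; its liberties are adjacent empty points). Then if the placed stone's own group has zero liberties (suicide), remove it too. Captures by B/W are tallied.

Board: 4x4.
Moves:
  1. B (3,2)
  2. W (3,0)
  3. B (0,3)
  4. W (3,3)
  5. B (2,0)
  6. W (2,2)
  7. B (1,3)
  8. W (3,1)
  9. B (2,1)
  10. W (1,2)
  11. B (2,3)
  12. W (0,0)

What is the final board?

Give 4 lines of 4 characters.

Move 1: B@(3,2) -> caps B=0 W=0
Move 2: W@(3,0) -> caps B=0 W=0
Move 3: B@(0,3) -> caps B=0 W=0
Move 4: W@(3,3) -> caps B=0 W=0
Move 5: B@(2,0) -> caps B=0 W=0
Move 6: W@(2,2) -> caps B=0 W=0
Move 7: B@(1,3) -> caps B=0 W=0
Move 8: W@(3,1) -> caps B=0 W=1
Move 9: B@(2,1) -> caps B=0 W=1
Move 10: W@(1,2) -> caps B=0 W=1
Move 11: B@(2,3) -> caps B=0 W=1
Move 12: W@(0,0) -> caps B=0 W=1

Answer: W..B
..WB
BBWB
WW.W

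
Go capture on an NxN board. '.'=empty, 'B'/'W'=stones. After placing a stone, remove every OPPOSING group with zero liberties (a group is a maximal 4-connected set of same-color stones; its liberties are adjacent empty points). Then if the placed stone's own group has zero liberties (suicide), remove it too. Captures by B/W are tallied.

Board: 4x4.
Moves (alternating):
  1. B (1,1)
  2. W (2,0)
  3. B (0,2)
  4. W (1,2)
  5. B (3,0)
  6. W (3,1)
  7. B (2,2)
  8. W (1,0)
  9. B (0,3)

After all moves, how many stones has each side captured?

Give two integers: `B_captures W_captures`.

Move 1: B@(1,1) -> caps B=0 W=0
Move 2: W@(2,0) -> caps B=0 W=0
Move 3: B@(0,2) -> caps B=0 W=0
Move 4: W@(1,2) -> caps B=0 W=0
Move 5: B@(3,0) -> caps B=0 W=0
Move 6: W@(3,1) -> caps B=0 W=1
Move 7: B@(2,2) -> caps B=0 W=1
Move 8: W@(1,0) -> caps B=0 W=1
Move 9: B@(0,3) -> caps B=0 W=1

Answer: 0 1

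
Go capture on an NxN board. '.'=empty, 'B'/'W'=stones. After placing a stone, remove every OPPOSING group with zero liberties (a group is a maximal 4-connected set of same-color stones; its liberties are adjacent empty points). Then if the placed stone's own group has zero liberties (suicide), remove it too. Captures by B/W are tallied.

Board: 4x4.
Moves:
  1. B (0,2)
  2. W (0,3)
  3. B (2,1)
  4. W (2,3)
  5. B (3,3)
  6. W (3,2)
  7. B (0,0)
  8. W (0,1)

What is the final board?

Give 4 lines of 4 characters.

Answer: BWBW
....
.B.W
..W.

Derivation:
Move 1: B@(0,2) -> caps B=0 W=0
Move 2: W@(0,3) -> caps B=0 W=0
Move 3: B@(2,1) -> caps B=0 W=0
Move 4: W@(2,3) -> caps B=0 W=0
Move 5: B@(3,3) -> caps B=0 W=0
Move 6: W@(3,2) -> caps B=0 W=1
Move 7: B@(0,0) -> caps B=0 W=1
Move 8: W@(0,1) -> caps B=0 W=1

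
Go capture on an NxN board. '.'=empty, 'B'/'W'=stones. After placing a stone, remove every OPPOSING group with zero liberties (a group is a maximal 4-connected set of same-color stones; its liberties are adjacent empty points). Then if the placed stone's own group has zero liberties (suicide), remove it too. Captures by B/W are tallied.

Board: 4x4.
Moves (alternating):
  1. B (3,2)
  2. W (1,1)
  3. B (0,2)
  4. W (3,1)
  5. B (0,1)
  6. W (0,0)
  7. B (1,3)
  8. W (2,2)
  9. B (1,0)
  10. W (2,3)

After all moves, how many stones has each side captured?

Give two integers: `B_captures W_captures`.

Move 1: B@(3,2) -> caps B=0 W=0
Move 2: W@(1,1) -> caps B=0 W=0
Move 3: B@(0,2) -> caps B=0 W=0
Move 4: W@(3,1) -> caps B=0 W=0
Move 5: B@(0,1) -> caps B=0 W=0
Move 6: W@(0,0) -> caps B=0 W=0
Move 7: B@(1,3) -> caps B=0 W=0
Move 8: W@(2,2) -> caps B=0 W=0
Move 9: B@(1,0) -> caps B=1 W=0
Move 10: W@(2,3) -> caps B=1 W=0

Answer: 1 0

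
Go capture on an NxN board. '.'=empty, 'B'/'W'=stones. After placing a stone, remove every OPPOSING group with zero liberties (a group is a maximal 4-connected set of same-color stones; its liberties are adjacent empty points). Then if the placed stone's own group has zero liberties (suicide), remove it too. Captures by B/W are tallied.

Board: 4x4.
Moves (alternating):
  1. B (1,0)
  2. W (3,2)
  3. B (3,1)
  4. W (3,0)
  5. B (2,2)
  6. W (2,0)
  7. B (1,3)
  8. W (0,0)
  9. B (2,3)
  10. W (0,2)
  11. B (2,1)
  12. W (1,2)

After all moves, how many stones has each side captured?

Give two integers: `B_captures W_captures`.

Answer: 2 0

Derivation:
Move 1: B@(1,0) -> caps B=0 W=0
Move 2: W@(3,2) -> caps B=0 W=0
Move 3: B@(3,1) -> caps B=0 W=0
Move 4: W@(3,0) -> caps B=0 W=0
Move 5: B@(2,2) -> caps B=0 W=0
Move 6: W@(2,0) -> caps B=0 W=0
Move 7: B@(1,3) -> caps B=0 W=0
Move 8: W@(0,0) -> caps B=0 W=0
Move 9: B@(2,3) -> caps B=0 W=0
Move 10: W@(0,2) -> caps B=0 W=0
Move 11: B@(2,1) -> caps B=2 W=0
Move 12: W@(1,2) -> caps B=2 W=0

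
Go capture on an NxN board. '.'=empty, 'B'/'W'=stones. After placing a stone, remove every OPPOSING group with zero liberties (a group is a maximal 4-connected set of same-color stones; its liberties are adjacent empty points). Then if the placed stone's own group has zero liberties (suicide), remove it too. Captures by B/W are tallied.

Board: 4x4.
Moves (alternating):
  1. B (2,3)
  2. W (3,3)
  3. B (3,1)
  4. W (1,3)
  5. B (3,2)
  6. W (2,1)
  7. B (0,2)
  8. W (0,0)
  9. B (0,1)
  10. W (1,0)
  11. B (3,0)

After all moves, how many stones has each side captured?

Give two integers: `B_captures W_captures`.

Answer: 1 0

Derivation:
Move 1: B@(2,3) -> caps B=0 W=0
Move 2: W@(3,3) -> caps B=0 W=0
Move 3: B@(3,1) -> caps B=0 W=0
Move 4: W@(1,3) -> caps B=0 W=0
Move 5: B@(3,2) -> caps B=1 W=0
Move 6: W@(2,1) -> caps B=1 W=0
Move 7: B@(0,2) -> caps B=1 W=0
Move 8: W@(0,0) -> caps B=1 W=0
Move 9: B@(0,1) -> caps B=1 W=0
Move 10: W@(1,0) -> caps B=1 W=0
Move 11: B@(3,0) -> caps B=1 W=0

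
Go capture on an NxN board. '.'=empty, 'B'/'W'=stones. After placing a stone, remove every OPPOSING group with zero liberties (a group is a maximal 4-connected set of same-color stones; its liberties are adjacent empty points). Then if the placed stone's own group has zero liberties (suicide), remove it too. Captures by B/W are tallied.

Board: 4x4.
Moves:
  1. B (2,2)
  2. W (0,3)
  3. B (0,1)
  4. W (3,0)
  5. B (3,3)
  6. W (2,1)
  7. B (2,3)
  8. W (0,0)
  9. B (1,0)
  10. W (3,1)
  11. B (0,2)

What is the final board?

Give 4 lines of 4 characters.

Answer: .BBW
B...
.WBB
WW.B

Derivation:
Move 1: B@(2,2) -> caps B=0 W=0
Move 2: W@(0,3) -> caps B=0 W=0
Move 3: B@(0,1) -> caps B=0 W=0
Move 4: W@(3,0) -> caps B=0 W=0
Move 5: B@(3,3) -> caps B=0 W=0
Move 6: W@(2,1) -> caps B=0 W=0
Move 7: B@(2,3) -> caps B=0 W=0
Move 8: W@(0,0) -> caps B=0 W=0
Move 9: B@(1,0) -> caps B=1 W=0
Move 10: W@(3,1) -> caps B=1 W=0
Move 11: B@(0,2) -> caps B=1 W=0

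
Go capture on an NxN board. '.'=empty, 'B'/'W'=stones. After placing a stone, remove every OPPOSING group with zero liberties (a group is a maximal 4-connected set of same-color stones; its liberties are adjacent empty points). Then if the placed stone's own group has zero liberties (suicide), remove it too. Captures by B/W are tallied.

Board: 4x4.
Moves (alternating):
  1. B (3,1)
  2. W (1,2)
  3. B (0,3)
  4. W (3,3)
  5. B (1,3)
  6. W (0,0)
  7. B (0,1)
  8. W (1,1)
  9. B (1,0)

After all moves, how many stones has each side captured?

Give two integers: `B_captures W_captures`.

Move 1: B@(3,1) -> caps B=0 W=0
Move 2: W@(1,2) -> caps B=0 W=0
Move 3: B@(0,3) -> caps B=0 W=0
Move 4: W@(3,3) -> caps B=0 W=0
Move 5: B@(1,3) -> caps B=0 W=0
Move 6: W@(0,0) -> caps B=0 W=0
Move 7: B@(0,1) -> caps B=0 W=0
Move 8: W@(1,1) -> caps B=0 W=0
Move 9: B@(1,0) -> caps B=1 W=0

Answer: 1 0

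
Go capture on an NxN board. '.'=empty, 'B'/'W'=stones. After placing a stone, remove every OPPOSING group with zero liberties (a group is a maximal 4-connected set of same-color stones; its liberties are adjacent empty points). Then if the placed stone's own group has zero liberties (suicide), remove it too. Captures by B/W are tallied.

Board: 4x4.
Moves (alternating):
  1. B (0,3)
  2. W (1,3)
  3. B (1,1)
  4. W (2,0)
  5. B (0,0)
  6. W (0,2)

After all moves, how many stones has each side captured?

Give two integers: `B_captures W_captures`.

Move 1: B@(0,3) -> caps B=0 W=0
Move 2: W@(1,3) -> caps B=0 W=0
Move 3: B@(1,1) -> caps B=0 W=0
Move 4: W@(2,0) -> caps B=0 W=0
Move 5: B@(0,0) -> caps B=0 W=0
Move 6: W@(0,2) -> caps B=0 W=1

Answer: 0 1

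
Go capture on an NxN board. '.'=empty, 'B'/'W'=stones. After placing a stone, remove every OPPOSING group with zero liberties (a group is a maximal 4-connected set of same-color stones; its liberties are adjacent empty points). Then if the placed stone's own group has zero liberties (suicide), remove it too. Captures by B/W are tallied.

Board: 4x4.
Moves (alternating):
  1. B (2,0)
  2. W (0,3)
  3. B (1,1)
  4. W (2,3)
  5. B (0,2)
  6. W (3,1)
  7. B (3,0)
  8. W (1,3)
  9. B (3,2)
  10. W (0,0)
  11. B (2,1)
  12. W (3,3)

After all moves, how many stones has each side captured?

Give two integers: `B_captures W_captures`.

Move 1: B@(2,0) -> caps B=0 W=0
Move 2: W@(0,3) -> caps B=0 W=0
Move 3: B@(1,1) -> caps B=0 W=0
Move 4: W@(2,3) -> caps B=0 W=0
Move 5: B@(0,2) -> caps B=0 W=0
Move 6: W@(3,1) -> caps B=0 W=0
Move 7: B@(3,0) -> caps B=0 W=0
Move 8: W@(1,3) -> caps B=0 W=0
Move 9: B@(3,2) -> caps B=0 W=0
Move 10: W@(0,0) -> caps B=0 W=0
Move 11: B@(2,1) -> caps B=1 W=0
Move 12: W@(3,3) -> caps B=1 W=0

Answer: 1 0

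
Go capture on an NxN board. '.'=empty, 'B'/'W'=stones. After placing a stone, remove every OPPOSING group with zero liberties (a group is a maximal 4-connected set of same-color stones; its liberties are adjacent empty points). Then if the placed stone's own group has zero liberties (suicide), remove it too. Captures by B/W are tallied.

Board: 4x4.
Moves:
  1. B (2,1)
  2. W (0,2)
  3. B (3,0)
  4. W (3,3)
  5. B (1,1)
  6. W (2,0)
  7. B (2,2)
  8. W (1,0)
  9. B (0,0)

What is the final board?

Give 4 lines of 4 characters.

Answer: B.W.
.B..
.BB.
B..W

Derivation:
Move 1: B@(2,1) -> caps B=0 W=0
Move 2: W@(0,2) -> caps B=0 W=0
Move 3: B@(3,0) -> caps B=0 W=0
Move 4: W@(3,3) -> caps B=0 W=0
Move 5: B@(1,1) -> caps B=0 W=0
Move 6: W@(2,0) -> caps B=0 W=0
Move 7: B@(2,2) -> caps B=0 W=0
Move 8: W@(1,0) -> caps B=0 W=0
Move 9: B@(0,0) -> caps B=2 W=0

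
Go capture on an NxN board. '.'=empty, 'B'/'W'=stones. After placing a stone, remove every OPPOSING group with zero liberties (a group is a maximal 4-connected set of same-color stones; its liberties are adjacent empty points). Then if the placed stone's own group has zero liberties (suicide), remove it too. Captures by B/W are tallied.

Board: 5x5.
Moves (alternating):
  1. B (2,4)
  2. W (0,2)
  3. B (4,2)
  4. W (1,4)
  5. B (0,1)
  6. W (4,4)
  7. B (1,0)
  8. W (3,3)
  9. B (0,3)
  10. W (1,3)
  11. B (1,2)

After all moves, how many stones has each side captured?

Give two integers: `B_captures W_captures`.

Answer: 1 0

Derivation:
Move 1: B@(2,4) -> caps B=0 W=0
Move 2: W@(0,2) -> caps B=0 W=0
Move 3: B@(4,2) -> caps B=0 W=0
Move 4: W@(1,4) -> caps B=0 W=0
Move 5: B@(0,1) -> caps B=0 W=0
Move 6: W@(4,4) -> caps B=0 W=0
Move 7: B@(1,0) -> caps B=0 W=0
Move 8: W@(3,3) -> caps B=0 W=0
Move 9: B@(0,3) -> caps B=0 W=0
Move 10: W@(1,3) -> caps B=0 W=0
Move 11: B@(1,2) -> caps B=1 W=0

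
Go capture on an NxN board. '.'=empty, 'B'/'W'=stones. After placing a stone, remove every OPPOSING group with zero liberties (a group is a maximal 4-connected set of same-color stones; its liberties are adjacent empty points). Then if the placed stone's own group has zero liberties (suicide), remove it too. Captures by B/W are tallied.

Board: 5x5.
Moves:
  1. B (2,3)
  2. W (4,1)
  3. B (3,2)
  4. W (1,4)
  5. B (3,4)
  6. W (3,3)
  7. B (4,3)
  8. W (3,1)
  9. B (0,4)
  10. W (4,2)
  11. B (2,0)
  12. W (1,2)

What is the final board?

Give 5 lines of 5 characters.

Move 1: B@(2,3) -> caps B=0 W=0
Move 2: W@(4,1) -> caps B=0 W=0
Move 3: B@(3,2) -> caps B=0 W=0
Move 4: W@(1,4) -> caps B=0 W=0
Move 5: B@(3,4) -> caps B=0 W=0
Move 6: W@(3,3) -> caps B=0 W=0
Move 7: B@(4,3) -> caps B=1 W=0
Move 8: W@(3,1) -> caps B=1 W=0
Move 9: B@(0,4) -> caps B=1 W=0
Move 10: W@(4,2) -> caps B=1 W=0
Move 11: B@(2,0) -> caps B=1 W=0
Move 12: W@(1,2) -> caps B=1 W=0

Answer: ....B
..W.W
B..B.
.WB.B
.WWB.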